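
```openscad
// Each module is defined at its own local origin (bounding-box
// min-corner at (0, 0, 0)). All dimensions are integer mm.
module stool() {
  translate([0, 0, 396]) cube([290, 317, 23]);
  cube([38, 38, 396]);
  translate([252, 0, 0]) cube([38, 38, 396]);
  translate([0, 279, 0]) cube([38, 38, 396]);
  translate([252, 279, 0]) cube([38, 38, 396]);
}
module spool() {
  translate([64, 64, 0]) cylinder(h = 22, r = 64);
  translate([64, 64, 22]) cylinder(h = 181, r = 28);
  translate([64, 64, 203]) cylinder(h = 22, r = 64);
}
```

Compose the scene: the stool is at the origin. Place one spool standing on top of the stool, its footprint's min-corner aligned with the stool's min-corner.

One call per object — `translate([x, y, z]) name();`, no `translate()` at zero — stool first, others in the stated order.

stool();
translate([0, 0, 419]) spool();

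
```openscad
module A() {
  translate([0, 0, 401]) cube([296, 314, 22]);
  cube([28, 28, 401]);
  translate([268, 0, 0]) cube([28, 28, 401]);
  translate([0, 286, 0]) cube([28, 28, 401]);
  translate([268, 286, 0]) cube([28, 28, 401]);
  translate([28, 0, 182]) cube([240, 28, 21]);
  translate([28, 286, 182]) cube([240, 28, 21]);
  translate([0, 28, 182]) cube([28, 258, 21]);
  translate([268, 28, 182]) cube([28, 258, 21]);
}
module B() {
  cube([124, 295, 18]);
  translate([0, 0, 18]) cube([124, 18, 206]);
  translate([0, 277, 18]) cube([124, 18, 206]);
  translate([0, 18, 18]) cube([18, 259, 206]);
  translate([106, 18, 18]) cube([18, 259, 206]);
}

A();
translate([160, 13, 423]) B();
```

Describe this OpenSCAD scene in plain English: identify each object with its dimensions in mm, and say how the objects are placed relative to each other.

A is a simple wooden stool: a rectangular seat 296 mm (x) by 314 mm (y), 22 mm thick, top face at z = 423 mm, on four square legs, each 28×28 mm in cross-section. The legs rest on z = 0, each flush with a corner of the seat. Four stretchers, 28 mm wide and 21 mm tall, connect adjacent legs with their undersides at z = 182 mm, each running between the inner faces of the legs it joins and aligned with the legs' outer faces on the other axis.

B is an open storage box with external size 124×295×224 mm and wall thickness 18 mm (the base is also 18 mm thick). The base covers the whole footprint; the four walls stand on the base, with the y-facing walls full-width and the x-facing walls fitting between their inner faces.

The open box is on top of the stool.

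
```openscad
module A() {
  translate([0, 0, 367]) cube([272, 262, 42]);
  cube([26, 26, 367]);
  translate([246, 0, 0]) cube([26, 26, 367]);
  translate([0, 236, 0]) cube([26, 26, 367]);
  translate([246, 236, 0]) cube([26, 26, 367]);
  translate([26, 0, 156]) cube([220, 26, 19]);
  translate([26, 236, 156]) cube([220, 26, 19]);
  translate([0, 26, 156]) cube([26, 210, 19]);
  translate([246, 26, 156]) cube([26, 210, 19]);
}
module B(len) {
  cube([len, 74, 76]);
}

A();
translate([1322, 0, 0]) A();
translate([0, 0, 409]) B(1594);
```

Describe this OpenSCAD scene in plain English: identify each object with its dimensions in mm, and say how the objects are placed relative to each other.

A is a four-legged stool. The seat is a 272×262×42 mm slab whose top surface is at z = 409 mm; four square legs, each 26×26 mm in cross-section, run from the floor (z = 0) to the underside of the seat, each flush with a corner of the seat. Four stretchers, 26 mm wide and 19 mm tall, connect adjacent legs with their undersides at z = 156 mm, each running between the inner faces of the legs it joins and aligned with the legs' outer faces on the other axis.

B is a rectangular beam 1594 mm long (x), 74 mm deep (y), 76 mm thick (z).

The beam spans the tops of two stools placed 1050 mm apart, resting at z = 409 mm.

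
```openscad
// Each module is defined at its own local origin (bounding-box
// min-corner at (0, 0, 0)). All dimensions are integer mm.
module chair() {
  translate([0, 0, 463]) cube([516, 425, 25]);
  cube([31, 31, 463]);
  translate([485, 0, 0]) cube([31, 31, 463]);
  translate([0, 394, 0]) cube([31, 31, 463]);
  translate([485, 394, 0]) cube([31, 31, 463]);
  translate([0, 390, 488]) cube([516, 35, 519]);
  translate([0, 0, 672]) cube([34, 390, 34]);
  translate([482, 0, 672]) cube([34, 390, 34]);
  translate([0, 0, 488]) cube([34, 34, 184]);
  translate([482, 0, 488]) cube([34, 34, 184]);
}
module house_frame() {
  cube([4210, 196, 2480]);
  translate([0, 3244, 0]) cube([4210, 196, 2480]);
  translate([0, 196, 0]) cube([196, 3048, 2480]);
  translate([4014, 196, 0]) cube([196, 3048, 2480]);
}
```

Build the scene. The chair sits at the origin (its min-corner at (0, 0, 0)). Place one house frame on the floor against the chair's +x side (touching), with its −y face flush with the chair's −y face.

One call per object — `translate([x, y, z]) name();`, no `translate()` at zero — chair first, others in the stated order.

chair();
translate([516, 0, 0]) house_frame();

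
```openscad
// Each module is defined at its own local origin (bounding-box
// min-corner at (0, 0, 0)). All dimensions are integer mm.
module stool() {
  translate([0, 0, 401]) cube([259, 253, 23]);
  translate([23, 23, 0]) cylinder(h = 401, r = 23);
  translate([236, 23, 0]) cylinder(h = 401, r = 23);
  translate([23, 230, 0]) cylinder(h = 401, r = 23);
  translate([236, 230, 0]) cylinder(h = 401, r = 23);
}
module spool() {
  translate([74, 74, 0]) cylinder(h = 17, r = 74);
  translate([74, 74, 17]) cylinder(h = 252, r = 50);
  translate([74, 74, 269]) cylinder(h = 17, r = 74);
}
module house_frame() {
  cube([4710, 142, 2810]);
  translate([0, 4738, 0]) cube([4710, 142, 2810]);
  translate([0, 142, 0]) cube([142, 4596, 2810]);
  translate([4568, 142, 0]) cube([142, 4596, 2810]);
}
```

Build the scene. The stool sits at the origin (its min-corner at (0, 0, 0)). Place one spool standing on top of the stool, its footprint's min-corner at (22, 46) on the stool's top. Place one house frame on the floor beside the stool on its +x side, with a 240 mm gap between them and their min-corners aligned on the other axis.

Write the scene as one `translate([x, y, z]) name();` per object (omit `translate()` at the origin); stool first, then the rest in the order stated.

stool();
translate([22, 46, 424]) spool();
translate([499, 0, 0]) house_frame();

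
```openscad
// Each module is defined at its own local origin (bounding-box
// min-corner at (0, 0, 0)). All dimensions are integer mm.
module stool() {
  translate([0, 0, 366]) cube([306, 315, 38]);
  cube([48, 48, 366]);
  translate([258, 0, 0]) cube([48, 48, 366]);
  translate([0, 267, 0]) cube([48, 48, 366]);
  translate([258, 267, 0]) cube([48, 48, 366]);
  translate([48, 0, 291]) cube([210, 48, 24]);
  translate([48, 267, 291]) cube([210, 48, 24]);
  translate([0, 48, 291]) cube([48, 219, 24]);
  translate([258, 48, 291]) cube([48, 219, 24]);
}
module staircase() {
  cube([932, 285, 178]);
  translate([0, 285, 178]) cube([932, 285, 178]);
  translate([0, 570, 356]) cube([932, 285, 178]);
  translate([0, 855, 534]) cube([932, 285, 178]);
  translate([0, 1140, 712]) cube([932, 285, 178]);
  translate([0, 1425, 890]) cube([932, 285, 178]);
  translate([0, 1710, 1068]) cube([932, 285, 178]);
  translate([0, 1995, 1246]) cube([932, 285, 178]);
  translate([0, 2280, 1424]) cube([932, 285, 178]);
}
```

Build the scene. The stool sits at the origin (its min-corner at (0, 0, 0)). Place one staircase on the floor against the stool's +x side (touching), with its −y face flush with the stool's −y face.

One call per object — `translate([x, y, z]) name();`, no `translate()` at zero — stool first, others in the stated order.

stool();
translate([306, 0, 0]) staircase();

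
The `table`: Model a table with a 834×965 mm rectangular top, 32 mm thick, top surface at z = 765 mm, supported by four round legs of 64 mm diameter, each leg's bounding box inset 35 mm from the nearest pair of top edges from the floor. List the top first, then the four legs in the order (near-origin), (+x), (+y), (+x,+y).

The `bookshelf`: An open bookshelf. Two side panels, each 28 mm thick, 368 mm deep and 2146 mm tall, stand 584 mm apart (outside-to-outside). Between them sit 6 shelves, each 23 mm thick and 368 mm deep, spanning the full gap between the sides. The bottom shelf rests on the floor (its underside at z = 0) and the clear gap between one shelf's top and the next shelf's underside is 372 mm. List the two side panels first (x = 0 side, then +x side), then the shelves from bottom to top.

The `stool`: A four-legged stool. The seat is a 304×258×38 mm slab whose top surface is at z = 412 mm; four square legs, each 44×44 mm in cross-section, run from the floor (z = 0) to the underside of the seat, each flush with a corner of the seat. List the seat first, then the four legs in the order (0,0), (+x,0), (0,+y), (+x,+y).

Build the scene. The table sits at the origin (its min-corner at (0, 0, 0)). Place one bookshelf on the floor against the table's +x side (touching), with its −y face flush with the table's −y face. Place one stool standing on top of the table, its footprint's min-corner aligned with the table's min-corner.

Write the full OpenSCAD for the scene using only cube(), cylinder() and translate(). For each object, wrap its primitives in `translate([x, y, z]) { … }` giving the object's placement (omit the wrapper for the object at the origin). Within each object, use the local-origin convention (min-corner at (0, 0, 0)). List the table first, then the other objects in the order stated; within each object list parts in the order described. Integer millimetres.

translate([0, 0, 733]) cube([834, 965, 32]);
translate([67, 67, 0]) cylinder(h = 733, r = 32);
translate([767, 67, 0]) cylinder(h = 733, r = 32);
translate([67, 898, 0]) cylinder(h = 733, r = 32);
translate([767, 898, 0]) cylinder(h = 733, r = 32);
translate([834, 0, 0]) {
  cube([28, 368, 2146]);
  translate([556, 0, 0]) cube([28, 368, 2146]);
  translate([28, 0, 0]) cube([528, 368, 23]);
  translate([28, 0, 395]) cube([528, 368, 23]);
  translate([28, 0, 790]) cube([528, 368, 23]);
  translate([28, 0, 1185]) cube([528, 368, 23]);
  translate([28, 0, 1580]) cube([528, 368, 23]);
  translate([28, 0, 1975]) cube([528, 368, 23]);
}
translate([0, 0, 765]) {
  translate([0, 0, 374]) cube([304, 258, 38]);
  cube([44, 44, 374]);
  translate([260, 0, 0]) cube([44, 44, 374]);
  translate([0, 214, 0]) cube([44, 44, 374]);
  translate([260, 214, 0]) cube([44, 44, 374]);
}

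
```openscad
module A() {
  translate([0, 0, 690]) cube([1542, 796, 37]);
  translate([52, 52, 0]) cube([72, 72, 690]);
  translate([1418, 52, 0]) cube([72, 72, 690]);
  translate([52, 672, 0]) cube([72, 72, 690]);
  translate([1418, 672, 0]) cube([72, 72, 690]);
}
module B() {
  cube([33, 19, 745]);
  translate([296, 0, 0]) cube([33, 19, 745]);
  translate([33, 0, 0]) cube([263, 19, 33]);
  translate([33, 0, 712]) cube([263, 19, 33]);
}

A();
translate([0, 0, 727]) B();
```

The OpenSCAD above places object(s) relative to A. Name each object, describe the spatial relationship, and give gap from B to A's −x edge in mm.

A is a table. B is a picture frame. The picture frame is on top of the table. The gap from the picture frame to the table's −x edge is 0 mm.

The picture frame's min-x is at 0; the table's min-x is 0; gap = 0 mm.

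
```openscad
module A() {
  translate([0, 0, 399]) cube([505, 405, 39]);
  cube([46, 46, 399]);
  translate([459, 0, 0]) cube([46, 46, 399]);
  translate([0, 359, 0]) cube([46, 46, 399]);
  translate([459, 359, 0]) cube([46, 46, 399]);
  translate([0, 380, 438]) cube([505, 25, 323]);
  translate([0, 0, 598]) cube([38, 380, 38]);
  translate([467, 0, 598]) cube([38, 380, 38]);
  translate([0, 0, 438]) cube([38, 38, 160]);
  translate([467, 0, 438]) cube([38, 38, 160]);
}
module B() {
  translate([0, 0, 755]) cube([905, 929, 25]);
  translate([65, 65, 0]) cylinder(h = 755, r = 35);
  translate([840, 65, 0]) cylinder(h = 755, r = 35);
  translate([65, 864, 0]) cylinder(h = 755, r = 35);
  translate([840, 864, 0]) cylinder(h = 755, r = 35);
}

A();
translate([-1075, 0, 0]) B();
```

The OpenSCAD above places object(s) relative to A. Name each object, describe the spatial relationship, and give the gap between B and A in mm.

The table's nearest face is 170 mm from the chair's −x face.

A is a chair. B is a table. The table is on the floor beside the chair on its −x side. The gap between the table and the chair is 170 mm.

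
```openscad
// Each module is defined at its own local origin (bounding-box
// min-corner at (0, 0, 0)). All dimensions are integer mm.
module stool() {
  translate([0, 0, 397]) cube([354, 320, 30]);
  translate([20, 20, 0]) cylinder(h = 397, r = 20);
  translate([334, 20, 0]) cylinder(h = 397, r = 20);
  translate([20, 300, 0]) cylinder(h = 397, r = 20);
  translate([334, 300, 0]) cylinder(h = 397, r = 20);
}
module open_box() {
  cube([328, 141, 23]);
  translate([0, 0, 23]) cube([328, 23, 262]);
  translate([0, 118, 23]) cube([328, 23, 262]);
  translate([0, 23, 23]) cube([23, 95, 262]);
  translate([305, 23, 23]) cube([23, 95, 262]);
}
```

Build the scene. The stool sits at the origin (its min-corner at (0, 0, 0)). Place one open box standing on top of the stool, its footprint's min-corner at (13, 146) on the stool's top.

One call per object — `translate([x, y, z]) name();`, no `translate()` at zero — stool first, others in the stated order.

stool();
translate([13, 146, 427]) open_box();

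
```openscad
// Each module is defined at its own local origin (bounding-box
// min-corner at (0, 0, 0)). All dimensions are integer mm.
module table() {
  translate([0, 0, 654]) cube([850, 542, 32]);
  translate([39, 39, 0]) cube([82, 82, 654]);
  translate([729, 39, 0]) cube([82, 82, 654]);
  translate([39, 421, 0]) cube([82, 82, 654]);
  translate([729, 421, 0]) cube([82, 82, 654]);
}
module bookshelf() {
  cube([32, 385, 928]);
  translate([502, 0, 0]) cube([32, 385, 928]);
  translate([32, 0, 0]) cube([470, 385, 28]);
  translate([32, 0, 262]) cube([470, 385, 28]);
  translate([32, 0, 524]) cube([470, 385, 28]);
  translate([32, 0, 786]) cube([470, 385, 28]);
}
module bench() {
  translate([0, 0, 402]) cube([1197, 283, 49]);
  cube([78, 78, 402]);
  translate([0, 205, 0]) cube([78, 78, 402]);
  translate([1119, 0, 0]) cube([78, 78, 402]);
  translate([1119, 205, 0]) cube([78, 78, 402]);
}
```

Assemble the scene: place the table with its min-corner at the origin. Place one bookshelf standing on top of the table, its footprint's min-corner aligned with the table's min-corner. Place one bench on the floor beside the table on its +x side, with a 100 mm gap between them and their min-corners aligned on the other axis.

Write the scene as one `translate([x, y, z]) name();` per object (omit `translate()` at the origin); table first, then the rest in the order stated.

table();
translate([0, 0, 686]) bookshelf();
translate([950, 0, 0]) bench();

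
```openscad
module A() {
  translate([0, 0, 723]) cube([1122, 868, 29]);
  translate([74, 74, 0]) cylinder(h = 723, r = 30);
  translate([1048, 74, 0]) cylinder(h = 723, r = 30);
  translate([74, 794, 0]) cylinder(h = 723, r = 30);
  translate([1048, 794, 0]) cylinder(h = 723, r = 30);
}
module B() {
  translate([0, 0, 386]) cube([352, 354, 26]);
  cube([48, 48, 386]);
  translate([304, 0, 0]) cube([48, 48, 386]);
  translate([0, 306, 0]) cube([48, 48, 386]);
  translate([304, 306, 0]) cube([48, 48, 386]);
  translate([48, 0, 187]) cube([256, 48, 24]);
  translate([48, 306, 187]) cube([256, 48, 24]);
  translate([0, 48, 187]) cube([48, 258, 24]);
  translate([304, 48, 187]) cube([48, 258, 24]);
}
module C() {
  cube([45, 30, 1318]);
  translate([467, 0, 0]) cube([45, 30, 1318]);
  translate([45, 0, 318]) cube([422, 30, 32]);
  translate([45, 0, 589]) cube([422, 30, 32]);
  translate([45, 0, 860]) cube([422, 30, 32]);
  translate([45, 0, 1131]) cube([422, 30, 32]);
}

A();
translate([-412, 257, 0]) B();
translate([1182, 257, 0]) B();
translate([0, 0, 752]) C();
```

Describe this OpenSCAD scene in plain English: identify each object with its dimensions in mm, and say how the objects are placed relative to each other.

A is a table with a 1122×868 mm rectangular top, 29 mm thick, top surface at z = 752 mm, supported by four round legs of 60 mm diameter, each leg's bounding box inset 44 mm from the nearest pair of top edges, running from the floor.

B is a four-legged stool. The seat is a 352×354×26 mm slab whose top surface is at z = 412 mm; four square legs, each 48×48 mm in cross-section, run from the floor (z = 0) to the underside of the seat, each flush with a corner of the seat. Four stretchers, 48 mm wide and 24 mm tall, connect adjacent legs with their undersides at z = 187 mm, each running between the inner faces of the legs it joins and aligned with the legs' outer faces on the other axis.

C is a wooden ladder with two side rails of 45×30 mm section and 1318 mm height, set 512 mm apart overall. Between them run 4 rectangular rungs (30 mm deep, 32 mm thick), front faces flush with the rails' −y face. The bottom of the first rung is 318 mm above the floor and each subsequent rung is 271 mm higher than the one below.

Two stools sit around the table at the −x, +x sides. The ladder is on top of the table.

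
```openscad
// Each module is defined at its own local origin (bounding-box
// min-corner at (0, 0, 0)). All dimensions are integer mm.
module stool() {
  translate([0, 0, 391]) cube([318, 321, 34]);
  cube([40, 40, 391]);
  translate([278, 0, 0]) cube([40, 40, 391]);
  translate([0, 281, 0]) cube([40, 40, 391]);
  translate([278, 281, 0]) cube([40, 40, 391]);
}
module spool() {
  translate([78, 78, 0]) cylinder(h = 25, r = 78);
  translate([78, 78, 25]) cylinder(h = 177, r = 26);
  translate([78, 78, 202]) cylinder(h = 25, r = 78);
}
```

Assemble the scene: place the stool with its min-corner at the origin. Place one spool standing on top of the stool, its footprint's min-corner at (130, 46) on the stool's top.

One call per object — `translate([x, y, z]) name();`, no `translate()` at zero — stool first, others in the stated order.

stool();
translate([130, 46, 425]) spool();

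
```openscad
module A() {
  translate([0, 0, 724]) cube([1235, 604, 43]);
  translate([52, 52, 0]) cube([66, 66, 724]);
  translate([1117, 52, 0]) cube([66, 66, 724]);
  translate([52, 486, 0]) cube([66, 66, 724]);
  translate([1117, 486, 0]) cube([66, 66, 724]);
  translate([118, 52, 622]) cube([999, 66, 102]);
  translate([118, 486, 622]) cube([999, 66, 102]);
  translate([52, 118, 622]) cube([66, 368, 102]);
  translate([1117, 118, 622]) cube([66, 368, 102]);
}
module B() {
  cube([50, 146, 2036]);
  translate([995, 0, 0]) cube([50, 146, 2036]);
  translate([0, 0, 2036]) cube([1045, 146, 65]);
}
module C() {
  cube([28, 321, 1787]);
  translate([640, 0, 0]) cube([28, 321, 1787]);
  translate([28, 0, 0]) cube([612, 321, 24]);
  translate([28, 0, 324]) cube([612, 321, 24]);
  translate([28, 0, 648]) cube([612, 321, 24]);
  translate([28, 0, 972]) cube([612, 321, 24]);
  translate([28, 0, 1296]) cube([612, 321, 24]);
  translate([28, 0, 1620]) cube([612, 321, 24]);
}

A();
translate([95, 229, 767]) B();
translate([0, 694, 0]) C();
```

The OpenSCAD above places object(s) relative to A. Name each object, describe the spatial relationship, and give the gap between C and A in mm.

The bookshelf's nearest face is 90 mm from the table's +y face.

A is a table. B is a door frame. C is a bookshelf. The door frame is on top of the table, centred. The bookshelf is on the floor beside the table on its +y side. The gap between the bookshelf and the table is 90 mm.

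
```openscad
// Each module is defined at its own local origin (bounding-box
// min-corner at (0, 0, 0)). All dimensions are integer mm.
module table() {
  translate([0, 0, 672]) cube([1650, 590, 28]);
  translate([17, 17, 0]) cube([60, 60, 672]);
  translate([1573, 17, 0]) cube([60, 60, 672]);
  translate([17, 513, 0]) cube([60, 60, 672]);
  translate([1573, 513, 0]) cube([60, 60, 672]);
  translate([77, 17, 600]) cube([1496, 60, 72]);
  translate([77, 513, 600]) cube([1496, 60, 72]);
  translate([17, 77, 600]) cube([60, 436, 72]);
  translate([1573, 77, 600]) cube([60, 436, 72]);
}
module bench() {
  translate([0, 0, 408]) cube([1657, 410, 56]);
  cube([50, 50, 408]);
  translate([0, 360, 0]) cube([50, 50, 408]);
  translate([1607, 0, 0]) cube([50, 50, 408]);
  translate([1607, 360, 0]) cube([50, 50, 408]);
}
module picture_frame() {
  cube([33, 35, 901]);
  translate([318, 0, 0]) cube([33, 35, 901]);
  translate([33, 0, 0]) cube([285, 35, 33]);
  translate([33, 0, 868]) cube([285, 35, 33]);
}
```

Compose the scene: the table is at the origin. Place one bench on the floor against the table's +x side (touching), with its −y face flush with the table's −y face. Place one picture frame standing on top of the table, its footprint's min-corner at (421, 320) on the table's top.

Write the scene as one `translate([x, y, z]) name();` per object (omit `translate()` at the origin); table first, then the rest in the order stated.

table();
translate([1650, 0, 0]) bench();
translate([421, 320, 700]) picture_frame();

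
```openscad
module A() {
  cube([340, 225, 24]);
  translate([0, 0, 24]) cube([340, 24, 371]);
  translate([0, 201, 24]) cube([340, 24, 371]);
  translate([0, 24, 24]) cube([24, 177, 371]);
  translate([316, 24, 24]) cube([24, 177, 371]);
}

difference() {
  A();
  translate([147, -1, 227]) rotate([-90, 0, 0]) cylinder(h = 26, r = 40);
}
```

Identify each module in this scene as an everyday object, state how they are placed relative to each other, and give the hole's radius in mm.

The subtracted cylinder has r = 40 mm.

A is an open box. The open box has a circular hole through its front wall. The hole's radius is 40 mm.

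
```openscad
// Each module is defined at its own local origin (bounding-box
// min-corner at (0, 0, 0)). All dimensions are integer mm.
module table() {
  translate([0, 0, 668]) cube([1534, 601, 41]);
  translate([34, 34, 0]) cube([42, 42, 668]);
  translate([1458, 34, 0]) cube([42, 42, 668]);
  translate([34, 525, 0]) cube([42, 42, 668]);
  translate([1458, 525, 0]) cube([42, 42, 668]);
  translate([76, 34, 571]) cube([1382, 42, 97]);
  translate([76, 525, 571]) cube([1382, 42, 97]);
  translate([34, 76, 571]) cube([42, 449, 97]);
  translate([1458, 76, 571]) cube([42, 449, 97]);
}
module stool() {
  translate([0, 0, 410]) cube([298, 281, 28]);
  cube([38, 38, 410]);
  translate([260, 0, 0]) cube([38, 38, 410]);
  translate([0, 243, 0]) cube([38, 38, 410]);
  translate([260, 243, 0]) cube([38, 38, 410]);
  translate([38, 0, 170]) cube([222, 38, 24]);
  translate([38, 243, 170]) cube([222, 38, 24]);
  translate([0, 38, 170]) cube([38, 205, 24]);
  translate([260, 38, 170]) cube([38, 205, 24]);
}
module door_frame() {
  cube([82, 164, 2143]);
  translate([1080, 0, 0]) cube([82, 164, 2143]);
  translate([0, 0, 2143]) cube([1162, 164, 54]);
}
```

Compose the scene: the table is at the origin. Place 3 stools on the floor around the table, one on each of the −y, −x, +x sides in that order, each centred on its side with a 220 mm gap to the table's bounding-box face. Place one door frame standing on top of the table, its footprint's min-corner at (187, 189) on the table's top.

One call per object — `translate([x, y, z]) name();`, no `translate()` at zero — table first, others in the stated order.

table();
translate([618, -501, 0]) stool();
translate([-518, 160, 0]) stool();
translate([1754, 160, 0]) stool();
translate([187, 189, 709]) door_frame();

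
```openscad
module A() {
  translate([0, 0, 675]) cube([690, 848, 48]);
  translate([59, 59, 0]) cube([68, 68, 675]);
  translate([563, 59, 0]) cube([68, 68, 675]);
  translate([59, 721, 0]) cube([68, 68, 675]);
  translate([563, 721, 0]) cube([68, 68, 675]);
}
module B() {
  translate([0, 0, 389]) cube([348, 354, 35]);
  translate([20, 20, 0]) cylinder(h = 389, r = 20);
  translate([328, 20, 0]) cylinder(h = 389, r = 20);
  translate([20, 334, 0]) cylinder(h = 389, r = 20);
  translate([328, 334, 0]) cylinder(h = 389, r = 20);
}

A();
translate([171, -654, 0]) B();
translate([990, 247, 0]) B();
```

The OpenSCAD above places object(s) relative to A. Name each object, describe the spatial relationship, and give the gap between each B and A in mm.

A is a table. B is a stool. Two stools sit around the table at the −y, +x sides. The gap between each stool and the table is 300 mm.

Each stool's nearest face is 300 mm from the table's bounding box.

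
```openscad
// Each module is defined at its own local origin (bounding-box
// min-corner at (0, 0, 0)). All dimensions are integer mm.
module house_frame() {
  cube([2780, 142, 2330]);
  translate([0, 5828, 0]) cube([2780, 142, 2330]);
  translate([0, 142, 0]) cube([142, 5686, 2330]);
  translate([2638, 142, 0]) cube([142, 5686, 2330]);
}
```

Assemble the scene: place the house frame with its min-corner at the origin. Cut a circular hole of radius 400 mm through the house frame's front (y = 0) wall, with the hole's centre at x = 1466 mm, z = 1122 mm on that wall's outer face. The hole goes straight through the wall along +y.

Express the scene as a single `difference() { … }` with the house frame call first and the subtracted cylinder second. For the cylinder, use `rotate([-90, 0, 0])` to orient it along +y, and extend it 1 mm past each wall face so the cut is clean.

difference() {
  house_frame();
  translate([1466, -1, 1122]) rotate([-90, 0, 0]) cylinder(h = 144, r = 400);
}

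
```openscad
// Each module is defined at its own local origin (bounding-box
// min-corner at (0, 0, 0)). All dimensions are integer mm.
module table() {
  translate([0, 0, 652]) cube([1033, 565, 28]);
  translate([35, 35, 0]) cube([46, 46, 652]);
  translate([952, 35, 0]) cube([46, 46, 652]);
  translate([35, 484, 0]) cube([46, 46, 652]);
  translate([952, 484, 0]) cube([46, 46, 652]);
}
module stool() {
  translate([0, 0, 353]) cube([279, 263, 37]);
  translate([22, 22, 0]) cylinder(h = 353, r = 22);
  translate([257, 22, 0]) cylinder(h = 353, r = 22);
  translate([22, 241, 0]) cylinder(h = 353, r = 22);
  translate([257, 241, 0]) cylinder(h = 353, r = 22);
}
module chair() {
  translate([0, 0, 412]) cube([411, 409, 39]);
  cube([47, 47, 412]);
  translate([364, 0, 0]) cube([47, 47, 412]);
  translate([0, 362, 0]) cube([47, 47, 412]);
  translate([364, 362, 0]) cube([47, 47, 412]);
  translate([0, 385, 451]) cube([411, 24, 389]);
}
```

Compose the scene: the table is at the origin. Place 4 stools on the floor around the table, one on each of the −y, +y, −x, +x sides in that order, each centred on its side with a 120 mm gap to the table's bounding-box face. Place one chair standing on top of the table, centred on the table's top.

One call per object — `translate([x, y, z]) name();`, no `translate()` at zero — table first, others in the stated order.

table();
translate([377, -383, 0]) stool();
translate([377, 685, 0]) stool();
translate([-399, 151, 0]) stool();
translate([1153, 151, 0]) stool();
translate([311, 78, 680]) chair();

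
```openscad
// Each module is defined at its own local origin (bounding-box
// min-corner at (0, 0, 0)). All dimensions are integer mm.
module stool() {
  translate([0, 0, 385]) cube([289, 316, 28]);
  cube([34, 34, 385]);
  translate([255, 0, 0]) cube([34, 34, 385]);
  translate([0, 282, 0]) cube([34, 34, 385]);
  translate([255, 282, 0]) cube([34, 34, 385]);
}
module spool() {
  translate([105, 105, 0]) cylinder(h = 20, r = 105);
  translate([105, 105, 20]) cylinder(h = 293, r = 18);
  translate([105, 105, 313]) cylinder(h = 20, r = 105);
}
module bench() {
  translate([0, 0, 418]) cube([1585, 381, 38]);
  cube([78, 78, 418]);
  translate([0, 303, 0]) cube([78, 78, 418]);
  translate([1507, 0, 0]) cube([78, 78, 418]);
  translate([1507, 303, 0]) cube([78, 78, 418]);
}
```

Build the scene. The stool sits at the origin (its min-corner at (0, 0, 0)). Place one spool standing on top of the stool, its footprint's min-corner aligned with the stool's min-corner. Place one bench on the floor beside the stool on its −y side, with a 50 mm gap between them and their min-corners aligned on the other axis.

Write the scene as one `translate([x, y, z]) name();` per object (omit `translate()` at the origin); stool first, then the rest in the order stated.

stool();
translate([0, 0, 413]) spool();
translate([0, -431, 0]) bench();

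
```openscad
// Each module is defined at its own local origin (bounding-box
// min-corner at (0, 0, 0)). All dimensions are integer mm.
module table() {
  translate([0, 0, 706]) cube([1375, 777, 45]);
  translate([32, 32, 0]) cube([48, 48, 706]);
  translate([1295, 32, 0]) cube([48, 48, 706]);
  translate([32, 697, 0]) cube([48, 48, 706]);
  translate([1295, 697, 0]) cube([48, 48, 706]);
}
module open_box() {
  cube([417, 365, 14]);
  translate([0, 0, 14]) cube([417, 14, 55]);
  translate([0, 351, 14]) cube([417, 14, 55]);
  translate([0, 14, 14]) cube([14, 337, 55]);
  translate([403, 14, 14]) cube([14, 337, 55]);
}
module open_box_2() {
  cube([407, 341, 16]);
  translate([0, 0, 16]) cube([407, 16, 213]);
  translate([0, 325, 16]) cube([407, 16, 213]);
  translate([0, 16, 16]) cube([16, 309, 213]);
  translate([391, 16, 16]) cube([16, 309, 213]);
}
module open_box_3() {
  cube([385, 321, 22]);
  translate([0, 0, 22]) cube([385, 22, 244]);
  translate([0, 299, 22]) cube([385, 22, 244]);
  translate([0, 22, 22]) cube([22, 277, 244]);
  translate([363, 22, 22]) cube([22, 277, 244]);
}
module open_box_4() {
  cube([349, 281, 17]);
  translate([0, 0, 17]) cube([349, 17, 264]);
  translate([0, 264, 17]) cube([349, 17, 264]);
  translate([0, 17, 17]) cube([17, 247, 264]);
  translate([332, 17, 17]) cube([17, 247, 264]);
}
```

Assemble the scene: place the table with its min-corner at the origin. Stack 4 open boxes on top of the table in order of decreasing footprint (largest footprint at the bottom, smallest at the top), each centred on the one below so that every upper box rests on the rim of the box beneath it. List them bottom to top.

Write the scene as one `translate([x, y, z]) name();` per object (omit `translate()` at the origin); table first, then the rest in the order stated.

table();
translate([479, 206, 751]) open_box();
translate([484, 218, 820]) open_box_2();
translate([495, 228, 1049]) open_box_3();
translate([513, 248, 1315]) open_box_4();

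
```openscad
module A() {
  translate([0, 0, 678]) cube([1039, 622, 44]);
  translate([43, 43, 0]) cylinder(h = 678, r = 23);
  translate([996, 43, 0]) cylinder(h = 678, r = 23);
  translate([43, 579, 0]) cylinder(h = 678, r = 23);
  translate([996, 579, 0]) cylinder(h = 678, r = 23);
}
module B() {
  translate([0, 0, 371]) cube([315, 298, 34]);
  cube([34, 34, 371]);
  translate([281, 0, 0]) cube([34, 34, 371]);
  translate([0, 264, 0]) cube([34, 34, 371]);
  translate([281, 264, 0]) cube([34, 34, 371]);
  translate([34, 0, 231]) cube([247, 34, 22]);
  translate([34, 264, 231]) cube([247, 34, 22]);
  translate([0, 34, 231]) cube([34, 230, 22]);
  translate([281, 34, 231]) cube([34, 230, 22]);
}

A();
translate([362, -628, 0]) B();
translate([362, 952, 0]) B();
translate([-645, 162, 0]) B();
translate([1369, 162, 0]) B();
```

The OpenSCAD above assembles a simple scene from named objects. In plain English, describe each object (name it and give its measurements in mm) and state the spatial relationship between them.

A is a table: top 1039 mm (x) × 622 mm (y), 44 mm thick, upper face at z = 722 mm, on four round legs of 46 mm diameter, each leg's bounding box inset 20 mm from the nearest pair of top edges, running from z = 0 to the bottom of the top.

B is a simple wooden stool: a rectangular seat 315 mm (x) by 298 mm (y), 34 mm thick, top face at z = 405 mm, on four square legs, each 34×34 mm in cross-section. The legs rest on z = 0, each flush with a corner of the seat. Four stretchers, 34 mm wide and 22 mm tall, connect adjacent legs with their undersides at z = 231 mm, each running between the inner faces of the legs it joins and aligned with the legs' outer faces on the other axis.

Four stools sit around the table at the −y, +y, −x, +x sides.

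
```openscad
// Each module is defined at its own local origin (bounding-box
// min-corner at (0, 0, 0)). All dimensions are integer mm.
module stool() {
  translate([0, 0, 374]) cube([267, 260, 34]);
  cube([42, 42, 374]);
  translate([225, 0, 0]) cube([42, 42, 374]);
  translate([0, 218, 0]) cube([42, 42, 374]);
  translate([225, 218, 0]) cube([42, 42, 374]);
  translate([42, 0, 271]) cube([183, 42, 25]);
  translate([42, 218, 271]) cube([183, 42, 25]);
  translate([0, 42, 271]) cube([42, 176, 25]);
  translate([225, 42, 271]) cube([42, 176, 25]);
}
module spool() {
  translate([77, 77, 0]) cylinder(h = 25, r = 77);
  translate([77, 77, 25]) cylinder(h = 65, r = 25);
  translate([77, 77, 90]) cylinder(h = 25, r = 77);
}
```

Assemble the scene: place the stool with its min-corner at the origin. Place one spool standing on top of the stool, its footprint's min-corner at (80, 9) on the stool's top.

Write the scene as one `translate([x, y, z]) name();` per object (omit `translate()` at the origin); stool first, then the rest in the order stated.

stool();
translate([80, 9, 408]) spool();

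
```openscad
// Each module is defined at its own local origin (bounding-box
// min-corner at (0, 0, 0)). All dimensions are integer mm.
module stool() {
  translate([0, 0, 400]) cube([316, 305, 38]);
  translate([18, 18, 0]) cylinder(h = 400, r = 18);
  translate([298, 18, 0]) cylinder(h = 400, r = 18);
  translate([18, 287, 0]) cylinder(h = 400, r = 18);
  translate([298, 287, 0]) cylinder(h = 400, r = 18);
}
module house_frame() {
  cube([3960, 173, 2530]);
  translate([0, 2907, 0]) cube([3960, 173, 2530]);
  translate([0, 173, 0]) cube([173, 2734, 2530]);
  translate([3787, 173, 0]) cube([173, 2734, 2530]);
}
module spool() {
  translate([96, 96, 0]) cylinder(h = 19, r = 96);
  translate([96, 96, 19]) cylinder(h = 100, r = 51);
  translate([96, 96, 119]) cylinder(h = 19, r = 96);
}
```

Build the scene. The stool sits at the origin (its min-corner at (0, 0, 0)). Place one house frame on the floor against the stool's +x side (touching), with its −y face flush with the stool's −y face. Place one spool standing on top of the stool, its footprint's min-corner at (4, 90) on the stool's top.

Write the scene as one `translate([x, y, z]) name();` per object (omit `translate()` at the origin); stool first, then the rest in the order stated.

stool();
translate([316, 0, 0]) house_frame();
translate([4, 90, 438]) spool();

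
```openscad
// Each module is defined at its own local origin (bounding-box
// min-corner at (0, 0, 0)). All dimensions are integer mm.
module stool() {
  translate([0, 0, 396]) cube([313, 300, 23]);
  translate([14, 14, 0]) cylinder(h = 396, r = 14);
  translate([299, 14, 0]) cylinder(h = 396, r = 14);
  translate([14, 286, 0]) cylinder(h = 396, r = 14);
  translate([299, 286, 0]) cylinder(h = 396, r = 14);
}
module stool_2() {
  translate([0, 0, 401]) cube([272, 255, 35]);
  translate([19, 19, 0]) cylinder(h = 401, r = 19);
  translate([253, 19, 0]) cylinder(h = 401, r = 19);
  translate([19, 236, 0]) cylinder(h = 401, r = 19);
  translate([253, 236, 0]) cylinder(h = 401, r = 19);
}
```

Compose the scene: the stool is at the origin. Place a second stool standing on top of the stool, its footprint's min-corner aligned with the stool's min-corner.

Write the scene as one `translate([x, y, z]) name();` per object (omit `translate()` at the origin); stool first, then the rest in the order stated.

stool();
translate([0, 0, 419]) stool_2();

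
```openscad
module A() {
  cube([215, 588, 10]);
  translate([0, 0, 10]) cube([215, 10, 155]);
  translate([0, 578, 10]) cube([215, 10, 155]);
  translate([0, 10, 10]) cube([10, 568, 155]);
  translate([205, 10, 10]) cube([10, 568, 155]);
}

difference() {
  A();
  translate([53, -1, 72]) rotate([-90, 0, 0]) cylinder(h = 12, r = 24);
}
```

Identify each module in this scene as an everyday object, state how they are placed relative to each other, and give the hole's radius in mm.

A is an open box. The open box has a circular hole through its front wall. The hole's radius is 24 mm.

The subtracted cylinder has r = 24 mm.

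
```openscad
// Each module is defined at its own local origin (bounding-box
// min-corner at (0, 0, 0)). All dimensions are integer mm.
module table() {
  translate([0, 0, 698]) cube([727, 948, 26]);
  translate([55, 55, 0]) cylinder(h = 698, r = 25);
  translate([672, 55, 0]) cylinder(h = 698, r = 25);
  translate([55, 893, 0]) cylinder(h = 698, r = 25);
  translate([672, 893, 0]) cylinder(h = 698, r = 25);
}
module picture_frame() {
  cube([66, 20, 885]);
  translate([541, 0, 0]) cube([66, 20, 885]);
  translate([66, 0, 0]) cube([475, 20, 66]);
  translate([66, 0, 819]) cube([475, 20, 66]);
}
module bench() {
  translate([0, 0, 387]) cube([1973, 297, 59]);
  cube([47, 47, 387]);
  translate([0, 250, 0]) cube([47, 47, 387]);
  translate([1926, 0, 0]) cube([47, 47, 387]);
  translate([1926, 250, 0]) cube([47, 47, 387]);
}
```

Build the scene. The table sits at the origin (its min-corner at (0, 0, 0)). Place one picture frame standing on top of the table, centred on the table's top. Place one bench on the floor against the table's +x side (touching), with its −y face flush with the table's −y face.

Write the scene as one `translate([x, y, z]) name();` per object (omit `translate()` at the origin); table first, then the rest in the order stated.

table();
translate([60, 464, 724]) picture_frame();
translate([727, 0, 0]) bench();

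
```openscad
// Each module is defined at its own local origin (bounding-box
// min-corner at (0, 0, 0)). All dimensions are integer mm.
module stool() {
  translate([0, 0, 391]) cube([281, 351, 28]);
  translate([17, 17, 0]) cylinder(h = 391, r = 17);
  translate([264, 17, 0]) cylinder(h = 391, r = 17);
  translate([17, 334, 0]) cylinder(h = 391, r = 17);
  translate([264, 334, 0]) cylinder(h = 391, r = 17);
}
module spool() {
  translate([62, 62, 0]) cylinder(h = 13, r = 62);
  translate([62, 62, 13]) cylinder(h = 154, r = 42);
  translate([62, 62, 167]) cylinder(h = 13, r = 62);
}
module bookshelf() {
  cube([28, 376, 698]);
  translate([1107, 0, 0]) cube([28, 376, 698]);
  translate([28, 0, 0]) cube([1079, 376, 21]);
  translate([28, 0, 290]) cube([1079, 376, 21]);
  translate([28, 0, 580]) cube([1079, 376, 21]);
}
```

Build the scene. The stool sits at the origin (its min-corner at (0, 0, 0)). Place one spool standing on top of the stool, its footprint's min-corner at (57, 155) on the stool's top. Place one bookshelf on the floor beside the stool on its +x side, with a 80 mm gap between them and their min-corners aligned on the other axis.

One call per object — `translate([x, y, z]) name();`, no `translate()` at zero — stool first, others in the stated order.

stool();
translate([57, 155, 419]) spool();
translate([361, 0, 0]) bookshelf();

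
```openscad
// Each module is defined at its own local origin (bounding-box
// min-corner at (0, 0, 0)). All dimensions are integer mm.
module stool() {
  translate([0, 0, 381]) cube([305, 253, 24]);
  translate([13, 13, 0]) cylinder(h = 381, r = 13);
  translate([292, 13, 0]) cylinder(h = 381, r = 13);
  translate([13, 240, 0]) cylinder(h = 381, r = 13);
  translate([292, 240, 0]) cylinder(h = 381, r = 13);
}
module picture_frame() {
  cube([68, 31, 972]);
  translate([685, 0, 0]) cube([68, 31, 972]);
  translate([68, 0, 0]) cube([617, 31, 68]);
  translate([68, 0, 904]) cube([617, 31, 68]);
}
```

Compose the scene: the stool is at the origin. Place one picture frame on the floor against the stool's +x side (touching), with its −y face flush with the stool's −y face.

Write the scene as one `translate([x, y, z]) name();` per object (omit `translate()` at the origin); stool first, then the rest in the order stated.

stool();
translate([305, 0, 0]) picture_frame();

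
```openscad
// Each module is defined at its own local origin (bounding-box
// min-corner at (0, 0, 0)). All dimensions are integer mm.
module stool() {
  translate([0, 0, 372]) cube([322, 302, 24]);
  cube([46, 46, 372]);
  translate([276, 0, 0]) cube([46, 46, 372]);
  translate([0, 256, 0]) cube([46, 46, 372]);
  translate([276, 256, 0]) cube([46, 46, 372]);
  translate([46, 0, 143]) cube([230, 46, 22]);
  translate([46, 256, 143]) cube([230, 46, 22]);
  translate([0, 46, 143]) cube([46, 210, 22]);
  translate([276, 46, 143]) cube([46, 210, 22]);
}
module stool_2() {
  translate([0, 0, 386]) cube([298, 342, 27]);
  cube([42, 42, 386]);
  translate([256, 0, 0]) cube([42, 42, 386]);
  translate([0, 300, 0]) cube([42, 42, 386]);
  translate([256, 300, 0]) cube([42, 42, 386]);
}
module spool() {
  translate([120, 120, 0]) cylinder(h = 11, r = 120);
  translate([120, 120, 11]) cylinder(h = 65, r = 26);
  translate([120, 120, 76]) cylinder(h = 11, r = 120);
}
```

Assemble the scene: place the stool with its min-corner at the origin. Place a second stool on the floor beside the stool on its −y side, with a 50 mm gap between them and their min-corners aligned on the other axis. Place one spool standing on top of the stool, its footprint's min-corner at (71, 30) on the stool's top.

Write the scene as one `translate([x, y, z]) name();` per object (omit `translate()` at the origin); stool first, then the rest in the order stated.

stool();
translate([0, -392, 0]) stool_2();
translate([71, 30, 396]) spool();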